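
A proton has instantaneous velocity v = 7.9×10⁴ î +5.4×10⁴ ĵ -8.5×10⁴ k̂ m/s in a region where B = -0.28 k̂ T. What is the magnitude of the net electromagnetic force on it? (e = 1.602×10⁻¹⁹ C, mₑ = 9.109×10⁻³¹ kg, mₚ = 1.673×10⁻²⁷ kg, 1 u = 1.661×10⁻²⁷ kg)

v×B = (-1.51×10⁴, 2.21×10⁴, 0) N/C.
F = q v×B = (1.602×10⁻¹⁹ C)·(-1.51×10⁴, 2.21×10⁴, 0) = (-2.42×10⁻¹⁵, 3.54×10⁻¹⁵, 0) N.
|F| = 4.29×10⁻¹⁵ N.

|F| ≈ 4.29×10⁻¹⁵ N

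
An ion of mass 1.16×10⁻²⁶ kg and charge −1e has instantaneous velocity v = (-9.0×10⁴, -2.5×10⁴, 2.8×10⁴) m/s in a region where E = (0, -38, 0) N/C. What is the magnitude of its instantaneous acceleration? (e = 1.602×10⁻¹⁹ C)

|a| ≈ 5.25×10⁸ m/s²

Only an electric field acts, so F = qE = (−1.602×10⁻¹⁹ C)·(0, -38.0, 0) = (0, 6.09×10⁻¹⁸, 0) N.
|a| = |F|/m = 6.088×10⁻¹⁸/1.16×10⁻²⁶ ≈ 5.25×10⁸ m/s².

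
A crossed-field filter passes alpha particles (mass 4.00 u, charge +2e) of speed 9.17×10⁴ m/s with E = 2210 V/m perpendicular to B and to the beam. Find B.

Balance of forces in the selector: qE = qvB ⇒ B = E/v.
B = 2210/9.17×10⁴ = 0.0241 T.

B = 0.0241 T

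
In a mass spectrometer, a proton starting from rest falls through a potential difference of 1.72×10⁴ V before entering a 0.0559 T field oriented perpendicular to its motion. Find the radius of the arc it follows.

r ≈ 0.339 m

Acceleration: |q|V = ½mv² ⇒ v = √(2|q|V/m) = √(2·1.602×10⁻¹⁹·1.72×10⁴/1.673×10⁻²⁷) ≈ 1.815×10⁶ m/s.
In the field: r = mv/(|q|B) = (1.673×10⁻²⁷)(1.815×10⁶)/((1.602×10⁻¹⁹)(0.0559)) ≈ 0.339 m.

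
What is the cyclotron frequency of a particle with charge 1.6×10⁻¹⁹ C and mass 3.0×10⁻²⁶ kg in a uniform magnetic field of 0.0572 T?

f = |q|B/(2πm).
f = (1.6×10⁻¹⁹)(0.0572)/(2π·3.0×10⁻²⁶) ≈ 4.86×10⁴ Hz.

f ≈ 4.86×10⁴ Hz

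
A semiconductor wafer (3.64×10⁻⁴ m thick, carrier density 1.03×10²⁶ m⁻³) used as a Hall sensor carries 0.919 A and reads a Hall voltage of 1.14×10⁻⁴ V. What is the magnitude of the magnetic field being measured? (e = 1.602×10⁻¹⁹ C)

B ≈ 0.745 T

From V_H = IB/(n e t), B = V_H n e t / I.
B = (1.14×10⁻⁴)(1.03×10²⁶)(1.602×10⁻¹⁹)(3.64×10⁻⁴)/0.919 ≈ 0.745 T.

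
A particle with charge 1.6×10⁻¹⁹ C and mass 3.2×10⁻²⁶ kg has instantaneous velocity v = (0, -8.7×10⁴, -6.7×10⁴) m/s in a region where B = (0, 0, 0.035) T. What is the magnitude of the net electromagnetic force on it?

|F| ≈ 4.87×10⁻¹⁶ N

v×B = (-3050, 0, 0) N/C.
F = q v×B = (1.6×10⁻¹⁹ C)·(-3050, 0, 0) = (-4.87×10⁻¹⁶, 0, 0) N.
|F| = 4.87×10⁻¹⁶ N.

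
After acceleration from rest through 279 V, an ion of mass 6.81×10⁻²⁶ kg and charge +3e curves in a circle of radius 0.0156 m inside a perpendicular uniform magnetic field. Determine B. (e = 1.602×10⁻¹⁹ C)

B ≈ 0.570 T

v = √(2|q|V/m) = √(2·4.806×10⁻¹⁹·279/6.81×10⁻²⁶) ≈ 6.275×10⁴ m/s.
B = mv/(|q|r) = (6.81×10⁻²⁶)(6.275×10⁴)/((4.806×10⁻¹⁹)(0.0156)) ≈ 0.570 T.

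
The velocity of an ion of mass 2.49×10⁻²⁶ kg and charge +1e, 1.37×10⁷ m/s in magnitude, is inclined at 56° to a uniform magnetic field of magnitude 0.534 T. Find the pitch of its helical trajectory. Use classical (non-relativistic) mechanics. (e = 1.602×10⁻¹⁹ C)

p ≈ 14.0 m

v∥ = v cosθ = 1.37×10⁷·cos56° ≈ 7.661×10⁶ m/s.
T = 2πm/(|q|B) = 2π(2.49×10⁻²⁶)/((1.602×10⁻¹⁹)(0.534)) ≈ 1.829×10⁻⁶ s.
pitch = v∥ T = (7.661×10⁶)(1.829×10⁻⁶) ≈ 14.0 m.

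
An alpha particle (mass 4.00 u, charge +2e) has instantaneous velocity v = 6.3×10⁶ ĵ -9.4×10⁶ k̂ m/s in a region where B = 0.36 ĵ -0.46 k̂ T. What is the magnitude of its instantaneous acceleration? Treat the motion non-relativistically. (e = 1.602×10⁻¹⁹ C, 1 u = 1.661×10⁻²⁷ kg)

v×B = (4.86×10⁵, 0, 0) N/C.
F = q v×B = (3.204×10⁻¹⁹ C)·(4.86×10⁵, 0, 0) = (1.56×10⁻¹³, 0, 0) N.
|a| = |F|/m = 1.557×10⁻¹³/6.644×10⁻²⁷ ≈ 2.34×10¹³ m/s².

|a| ≈ 2.34×10¹³ m/s²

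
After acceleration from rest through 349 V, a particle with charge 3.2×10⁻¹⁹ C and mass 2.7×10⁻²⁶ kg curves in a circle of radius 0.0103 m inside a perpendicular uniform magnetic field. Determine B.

B ≈ 0.745 T

v = √(2|q|V/m) = √(2·3.2×10⁻¹⁹·349/2.7×10⁻²⁶) ≈ 9.095×10⁴ m/s.
B = mv/(|q|r) = (2.7×10⁻²⁶)(9.095×10⁴)/((3.2×10⁻¹⁹)(0.0103)) ≈ 0.745 T.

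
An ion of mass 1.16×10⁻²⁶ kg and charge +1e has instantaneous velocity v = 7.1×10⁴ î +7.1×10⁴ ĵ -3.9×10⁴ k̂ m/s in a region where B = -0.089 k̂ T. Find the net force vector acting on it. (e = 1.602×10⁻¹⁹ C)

F ≈ (-1.01×10⁻¹⁵, 1.01×10⁻¹⁵, 0) N

v×B = (-6320, 6320, 0) N/C.
F = q v×B = (1.602×10⁻¹⁹ C)·(-6320, 6320, 0) = (-1.01×10⁻¹⁵, 1.01×10⁻¹⁵, 0) N.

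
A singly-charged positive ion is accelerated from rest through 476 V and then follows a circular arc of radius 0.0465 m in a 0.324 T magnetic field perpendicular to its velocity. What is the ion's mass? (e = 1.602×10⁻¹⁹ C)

m ≈ 3.82×10⁻²⁶ kg

Combine |q|V = ½mv² and r = mv/(|q|B): eliminate v to get m = qB²r²/(2V).
m = (1.602×10⁻¹⁹)(0.324)²(0.0465)²/(2·476) ≈ 3.82×10⁻²⁶ kg.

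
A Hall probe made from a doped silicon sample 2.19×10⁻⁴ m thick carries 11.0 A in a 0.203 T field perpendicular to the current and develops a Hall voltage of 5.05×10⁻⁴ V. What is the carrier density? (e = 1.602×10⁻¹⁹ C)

From V_H = IB/(n e t), n = IB/(V_H e t).
n = (11.0)(0.203)/((5.05×10⁻⁴)(1.602×10⁻¹⁹)(2.19×10⁻⁴)) ≈ 1.26×10²⁶ m⁻³.

n ≈ 1.26×10²⁶ m⁻³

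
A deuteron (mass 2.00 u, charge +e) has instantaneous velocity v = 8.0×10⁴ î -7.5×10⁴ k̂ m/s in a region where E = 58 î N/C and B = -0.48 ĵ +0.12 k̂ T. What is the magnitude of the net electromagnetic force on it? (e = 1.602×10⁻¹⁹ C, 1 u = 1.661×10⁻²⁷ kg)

v×B = (-3.60×10⁴, -9600, -3.84×10⁴) N/C.
E + v×B = (-3.59×10⁴, -9600, -3.84×10⁴) N/C.
F = q(E + v×B) = (1.602×10⁻¹⁹ C)·(-3.59×10⁴, -9600, -3.84×10⁴) = (-5.76×10⁻¹⁵, -1.54×10⁻¹⁵, -6.15×10⁻¹⁵) N.
|F| = 8.57×10⁻¹⁵ N.

|F| ≈ 8.57×10⁻¹⁵ N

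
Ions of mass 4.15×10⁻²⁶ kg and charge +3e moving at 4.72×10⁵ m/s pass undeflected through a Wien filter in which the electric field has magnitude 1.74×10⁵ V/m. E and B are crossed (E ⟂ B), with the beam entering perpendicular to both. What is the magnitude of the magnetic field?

B = 0.369 T

Balance of forces in the selector: qE = qvB ⇒ B = E/v.
B = 1.74×10⁵/4.72×10⁵ = 0.369 T.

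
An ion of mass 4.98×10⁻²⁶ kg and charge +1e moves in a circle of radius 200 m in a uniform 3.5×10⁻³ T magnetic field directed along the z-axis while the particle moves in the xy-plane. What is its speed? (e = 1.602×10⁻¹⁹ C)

From |q|vB = mv²/r, v = |q|Br/m.
v = (1.602×10⁻¹⁹)(3.5×10⁻³)(200)/4.98×10⁻²⁶ ≈ 2.3×10⁶ m/s.

v ≈ 2.3×10⁶ m/s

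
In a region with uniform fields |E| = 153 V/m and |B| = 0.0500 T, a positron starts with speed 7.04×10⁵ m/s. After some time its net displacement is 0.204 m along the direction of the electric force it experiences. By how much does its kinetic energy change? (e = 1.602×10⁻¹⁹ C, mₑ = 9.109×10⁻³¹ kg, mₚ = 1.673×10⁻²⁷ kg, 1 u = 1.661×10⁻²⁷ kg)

ΔKE ≈ 5.00×10⁻¹⁸ J

The magnetic force is always ⟂ v and does no work; only the electric force changes KE.
ΔKE = F_E · d = |q|E d = (1.602×10⁻¹⁹)(153)(0.204) ≈ 5.00×10⁻¹⁸ J.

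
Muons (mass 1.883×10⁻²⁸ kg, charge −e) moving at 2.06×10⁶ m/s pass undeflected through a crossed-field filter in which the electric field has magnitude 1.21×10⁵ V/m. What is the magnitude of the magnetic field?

B = 0.0587 T

Balance of forces in the selector: qE = qvB ⇒ B = E/v.
B = 1.21×10⁵/2.06×10⁶ = 0.0587 T.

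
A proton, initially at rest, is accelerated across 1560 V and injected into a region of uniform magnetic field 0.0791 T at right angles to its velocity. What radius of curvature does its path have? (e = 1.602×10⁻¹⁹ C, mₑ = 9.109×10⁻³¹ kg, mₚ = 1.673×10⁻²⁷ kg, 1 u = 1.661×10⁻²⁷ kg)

r ≈ 0.0722 m

Acceleration: |q|V = ½mv² ⇒ v = √(2|q|V/m) = √(2·1.602×10⁻¹⁹·1560/1.673×10⁻²⁷) ≈ 5.466×10⁵ m/s.
In the field: r = mv/(|q|B) = (1.673×10⁻²⁷)(5.466×10⁵)/((1.602×10⁻¹⁹)(0.0791)) ≈ 0.0722 m.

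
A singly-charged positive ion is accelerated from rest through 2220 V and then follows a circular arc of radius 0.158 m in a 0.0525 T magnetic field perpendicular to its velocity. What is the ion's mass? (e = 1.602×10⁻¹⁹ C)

m ≈ 2.48×10⁻²⁷ kg

Combine |q|V = ½mv² and r = mv/(|q|B): eliminate v to get m = qB²r²/(2V).
m = (1.602×10⁻¹⁹)(0.0525)²(0.158)²/(2·2220) ≈ 2.48×10⁻²⁷ kg.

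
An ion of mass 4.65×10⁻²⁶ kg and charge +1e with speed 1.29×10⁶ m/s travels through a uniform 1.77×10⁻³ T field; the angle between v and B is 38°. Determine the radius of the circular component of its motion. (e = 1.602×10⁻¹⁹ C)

r ≈ 130 m

v⊥ = v sinθ = 1.29×10⁶·sin38° ≈ 7.942×10⁵ m/s.
r = m v⊥/(|q|B) = (4.65×10⁻²⁶)(7.942×10⁵)/((1.602×10⁻¹⁹)(1.77×10⁻³)) ≈ 130 m.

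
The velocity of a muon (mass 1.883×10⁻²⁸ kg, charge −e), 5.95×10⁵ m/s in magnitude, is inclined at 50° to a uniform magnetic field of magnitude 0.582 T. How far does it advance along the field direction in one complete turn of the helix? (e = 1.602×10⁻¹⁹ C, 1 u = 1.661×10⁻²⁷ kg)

v∥ = v cosθ = 5.95×10⁵·cos50° ≈ 3.825×10⁵ m/s.
T = 2πm/(|q|B) = 2π(1.883×10⁻²⁸)/((1.602×10⁻¹⁹)(0.582)) ≈ 1.269×10⁻⁸ s.
pitch = v∥ T = (3.825×10⁵)(1.269×10⁻⁸) ≈ 4.85×10⁻³ m.

p ≈ 4.85×10⁻³ m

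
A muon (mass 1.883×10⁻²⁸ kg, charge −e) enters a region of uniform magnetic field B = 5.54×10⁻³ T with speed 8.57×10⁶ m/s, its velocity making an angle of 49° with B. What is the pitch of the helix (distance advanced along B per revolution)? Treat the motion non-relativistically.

p ≈ 7.50 m

v∥ = v cosθ = 8.57×10⁶·cos49° ≈ 5.622×10⁶ m/s.
T = 2πm/(|q|B) = 2π(1.883×10⁻²⁸)/((1.602×10⁻¹⁹)(5.54×10⁻³)) ≈ 1.333×10⁻⁶ s.
pitch = v∥ T = (5.622×10⁶)(1.333×10⁻⁶) ≈ 7.50 m.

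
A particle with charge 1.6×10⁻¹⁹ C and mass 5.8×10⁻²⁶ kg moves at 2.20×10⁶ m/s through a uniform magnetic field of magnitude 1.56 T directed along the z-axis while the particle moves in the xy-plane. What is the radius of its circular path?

r ≈ 0.511 m

The magnetic force provides the centripetal force: |q|vB = mv²/r.
r = mv/(|q|B) = (5.8×10⁻²⁶)(2.20×10⁶)/((1.6×10⁻¹⁹)(1.56)) ≈ 0.511 m.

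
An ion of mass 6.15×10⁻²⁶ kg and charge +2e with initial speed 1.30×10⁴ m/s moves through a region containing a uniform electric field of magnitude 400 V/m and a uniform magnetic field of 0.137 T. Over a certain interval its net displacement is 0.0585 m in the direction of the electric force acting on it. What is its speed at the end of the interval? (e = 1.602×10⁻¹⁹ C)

v_f ≈ 2.03×10⁴ m/s

B does no work; ΔKE = |q|E d.
½mv_f² = ½mv₀² + |q|Ed = ½(6.15×10⁻²⁶)(1.30×10⁴)² + (3.204×10⁻¹⁹)(400)(0.0585) ≈ 5.197×10⁻¹⁸ J + 7.497×10⁻¹⁸ J ≈ 1.269×10⁻¹⁷ J.
v_f = √(2·1.269×10⁻¹⁷/6.15×10⁻²⁶) ≈ 2.03×10⁴ m/s.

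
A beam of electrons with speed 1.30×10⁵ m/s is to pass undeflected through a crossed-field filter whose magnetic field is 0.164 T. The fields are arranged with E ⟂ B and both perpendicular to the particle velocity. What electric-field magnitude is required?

For straight-line motion qE = qvB, so E = vB.
E = 1.30×10⁵ × 0.164 = 2.13×10⁴ V/m.

E = 2.13×10⁴ V/m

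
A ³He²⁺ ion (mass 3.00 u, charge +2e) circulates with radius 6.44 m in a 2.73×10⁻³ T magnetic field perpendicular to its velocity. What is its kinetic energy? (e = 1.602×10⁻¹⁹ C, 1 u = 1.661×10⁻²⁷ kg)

KE ≈ 1.99×10⁴ eV

v = |q|Br/m, then KE = ½mv² = (qBr)²/(2m).
v = (3.204×10⁻¹⁹)(2.73×10⁻³)(6.44)/4.983×10⁻²⁷ ≈ 1.130×10⁶ m/s.
KE = ½(4.983×10⁻²⁷)(1.130×10⁶)² ≈ 3.18×10⁻¹⁵ J = 1.99×10⁴ eV.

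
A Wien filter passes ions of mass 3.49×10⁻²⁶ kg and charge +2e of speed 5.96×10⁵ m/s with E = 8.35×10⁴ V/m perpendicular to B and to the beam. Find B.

Balance of forces in the selector: qE = qvB ⇒ B = E/v.
B = 8.35×10⁴/5.96×10⁵ = 0.140 T.

B = 0.140 T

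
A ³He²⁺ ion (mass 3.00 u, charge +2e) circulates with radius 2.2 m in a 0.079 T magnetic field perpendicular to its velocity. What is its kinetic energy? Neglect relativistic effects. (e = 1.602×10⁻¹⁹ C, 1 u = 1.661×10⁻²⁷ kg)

KE ≈ 3.1×10⁻¹³ J

v = |q|Br/m, then KE = ½mv² = (qBr)²/(2m).
v = (3.204×10⁻¹⁹)(0.079)(2.2)/4.983×10⁻²⁷ ≈ 1.118×10⁷ m/s.
KE = ½(4.983×10⁻²⁷)(1.118×10⁷)² ≈ 3.1×10⁻¹³ J.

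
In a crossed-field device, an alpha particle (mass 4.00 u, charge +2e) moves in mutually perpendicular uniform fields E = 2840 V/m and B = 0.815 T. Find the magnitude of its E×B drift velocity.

v_d ≈ 3480 m/s

In crossed fields the guiding centre drifts at v_d = |E×B|/B² = E/B, independent of charge and mass.
v_d = 2840/0.815 = 3480 m/s.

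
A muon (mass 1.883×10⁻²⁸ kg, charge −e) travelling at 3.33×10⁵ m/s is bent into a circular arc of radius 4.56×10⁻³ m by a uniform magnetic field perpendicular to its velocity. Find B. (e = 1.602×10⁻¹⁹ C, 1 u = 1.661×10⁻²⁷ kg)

From |q|vB = mv²/r, B = mv/(|q|r).
B = (1.883×10⁻²⁸)(3.33×10⁵)/((1.602×10⁻¹⁹)(4.56×10⁻³)) ≈ 0.0858 T.

B ≈ 0.0858 T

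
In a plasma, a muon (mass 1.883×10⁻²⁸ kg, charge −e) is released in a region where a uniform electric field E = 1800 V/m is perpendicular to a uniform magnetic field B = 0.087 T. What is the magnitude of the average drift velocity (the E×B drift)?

In crossed fields the guiding centre drifts at v_d = |E×B|/B² = E/B, independent of charge and mass.
v_d = 1800/0.087 = 2.1×10⁴ m/s.

v_d ≈ 2.1×10⁴ m/s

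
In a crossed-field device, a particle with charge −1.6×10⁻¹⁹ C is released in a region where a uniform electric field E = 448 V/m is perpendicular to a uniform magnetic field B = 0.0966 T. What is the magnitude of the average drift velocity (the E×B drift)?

v_d ≈ 4640 m/s

In crossed fields the guiding centre drifts at v_d = |E×B|/B² = E/B, independent of charge and mass.
v_d = 448/0.0966 = 4640 m/s.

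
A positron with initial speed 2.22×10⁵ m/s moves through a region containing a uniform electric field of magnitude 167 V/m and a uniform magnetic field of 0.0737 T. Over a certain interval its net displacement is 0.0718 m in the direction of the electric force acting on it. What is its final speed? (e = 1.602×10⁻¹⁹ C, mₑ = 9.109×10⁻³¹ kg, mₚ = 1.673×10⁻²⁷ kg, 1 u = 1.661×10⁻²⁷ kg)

v_f ≈ 2.07×10⁶ m/s

B does no work; ΔKE = |q|E d.
½mv_f² = ½mv₀² + |q|Ed = ½(9.109×10⁻³¹)(2.22×10⁵)² + (1.602×10⁻¹⁹)(167)(0.0718) ≈ 2.245×10⁻²⁰ J + 1.921×10⁻¹⁸ J ≈ 1.943×10⁻¹⁸ J.
v_f = √(2·1.943×10⁻¹⁸/9.109×10⁻³¹) ≈ 2.07×10⁶ m/s.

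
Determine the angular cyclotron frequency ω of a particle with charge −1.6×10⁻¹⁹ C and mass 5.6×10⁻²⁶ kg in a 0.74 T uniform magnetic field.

ω = |q|B/m.
ω = (1.6×10⁻¹⁹)(0.74)/5.6×10⁻²⁶ ≈ 2.1×10⁶ rad/s.

ω ≈ 2.1×10⁶ rad/s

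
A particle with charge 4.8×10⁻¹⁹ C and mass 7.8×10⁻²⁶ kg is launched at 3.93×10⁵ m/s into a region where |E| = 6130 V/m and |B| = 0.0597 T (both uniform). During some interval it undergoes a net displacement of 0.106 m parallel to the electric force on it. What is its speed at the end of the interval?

v_f ≈ 4.03×10⁵ m/s

B does no work; ΔKE = |q|E d.
½mv_f² = ½mv₀² + |q|Ed = ½(7.8×10⁻²⁶)(3.93×10⁵)² + (4.8×10⁻¹⁹)(6130)(0.106) ≈ 6.024×10⁻¹⁵ J + 3.119×10⁻¹⁶ J ≈ 6.335×10⁻¹⁵ J.
v_f = √(2·6.335×10⁻¹⁵/7.8×10⁻²⁶) ≈ 4.03×10⁵ m/s.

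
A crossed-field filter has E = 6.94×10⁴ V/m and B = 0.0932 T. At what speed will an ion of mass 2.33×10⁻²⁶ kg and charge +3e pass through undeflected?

For undeflected motion the electric and magnetic forces balance: qE = qvB.
v = E/B = 6.94×10⁴/0.0932 = 7.45×10⁵ m/s.

v = 7.45×10⁵ m/s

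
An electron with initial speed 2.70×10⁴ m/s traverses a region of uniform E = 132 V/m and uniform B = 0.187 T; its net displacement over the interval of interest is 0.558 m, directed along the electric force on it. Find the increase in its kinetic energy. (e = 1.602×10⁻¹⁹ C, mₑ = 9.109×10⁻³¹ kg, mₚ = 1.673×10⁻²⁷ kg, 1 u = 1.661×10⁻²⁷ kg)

The magnetic force is always ⟂ v and does no work; only the electric force changes KE.
ΔKE = F_E · d = |q|E d = (1.602×10⁻¹⁹)(132)(0.558) ≈ 1.18×10⁻¹⁷ J.

ΔKE ≈ 1.18×10⁻¹⁷ J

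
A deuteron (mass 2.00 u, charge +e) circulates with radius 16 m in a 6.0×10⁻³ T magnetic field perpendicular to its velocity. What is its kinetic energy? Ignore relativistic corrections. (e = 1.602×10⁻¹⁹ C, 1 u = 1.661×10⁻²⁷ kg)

v = |q|Br/m, then KE = ½mv² = (qBr)²/(2m).
v = (1.602×10⁻¹⁹)(6.0×10⁻³)(16)/3.322×10⁻²⁷ ≈ 4.630×10⁶ m/s.
KE = ½(3.322×10⁻²⁷)(4.630×10⁶)² ≈ 3.6×10⁻¹⁴ J.

KE ≈ 3.6×10⁻¹⁴ J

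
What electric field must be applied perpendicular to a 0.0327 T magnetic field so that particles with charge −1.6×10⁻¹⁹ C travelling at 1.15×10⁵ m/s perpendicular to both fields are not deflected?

For straight-line motion qE = qvB, so E = vB.
E = 1.15×10⁵ × 0.0327 = 3760 V/m.

E = 3760 V/m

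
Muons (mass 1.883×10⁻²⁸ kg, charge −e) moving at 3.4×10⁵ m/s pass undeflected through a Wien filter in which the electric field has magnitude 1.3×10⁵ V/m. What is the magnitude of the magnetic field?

Balance of forces in the selector: qE = qvB ⇒ B = E/v.
B = 1.3×10⁵/3.4×10⁵ = 0.38 T.

B = 0.38 T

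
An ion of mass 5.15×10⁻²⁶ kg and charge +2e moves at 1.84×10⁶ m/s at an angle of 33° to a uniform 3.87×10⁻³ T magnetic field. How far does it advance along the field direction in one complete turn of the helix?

p ≈ 403 m

v∥ = v cosθ = 1.84×10⁶·cos33° ≈ 1.543×10⁶ m/s.
T = 2πm/(|q|B) = 2π(5.15×10⁻²⁶)/((3.204×10⁻¹⁹)(3.87×10⁻³)) ≈ 2.610×10⁻⁴ s.
pitch = v∥ T = (1.543×10⁶)(2.610×10⁻⁴) ≈ 403 m.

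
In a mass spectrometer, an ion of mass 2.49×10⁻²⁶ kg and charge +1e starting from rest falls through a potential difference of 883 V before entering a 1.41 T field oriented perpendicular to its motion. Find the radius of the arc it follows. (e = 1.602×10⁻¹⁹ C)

Acceleration: |q|V = ½mv² ⇒ v = √(2|q|V/m) = √(2·1.602×10⁻¹⁹·883/2.49×10⁻²⁶) ≈ 1.066×10⁵ m/s.
In the field: r = mv/(|q|B) = (2.49×10⁻²⁶)(1.066×10⁵)/((1.602×10⁻¹⁹)(1.41)) ≈ 0.0118 m.

r ≈ 0.0118 m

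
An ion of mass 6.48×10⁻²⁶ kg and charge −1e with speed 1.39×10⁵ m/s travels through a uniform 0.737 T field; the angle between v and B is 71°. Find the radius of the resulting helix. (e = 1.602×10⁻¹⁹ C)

v⊥ = v sinθ = 1.39×10⁵·sin71° ≈ 1.314×10⁵ m/s.
r = m v⊥/(|q|B) = (6.48×10⁻²⁶)(1.314×10⁵)/((1.602×10⁻¹⁹)(0.737)) ≈ 0.0721 m.

r ≈ 0.0721 m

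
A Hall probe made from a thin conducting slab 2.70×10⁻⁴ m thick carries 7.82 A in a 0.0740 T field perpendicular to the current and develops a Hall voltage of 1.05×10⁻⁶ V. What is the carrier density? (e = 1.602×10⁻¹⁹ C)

n ≈ 1.27×10²⁸ m⁻³

From V_H = IB/(n e t), n = IB/(V_H e t).
n = (7.82)(0.0740)/((1.05×10⁻⁶)(1.602×10⁻¹⁹)(2.70×10⁻⁴)) ≈ 1.27×10²⁸ m⁻³.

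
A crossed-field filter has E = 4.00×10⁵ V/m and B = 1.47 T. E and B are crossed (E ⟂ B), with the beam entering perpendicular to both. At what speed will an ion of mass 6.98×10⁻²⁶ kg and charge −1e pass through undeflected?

v = 2.72×10⁵ m/s

Straight-line motion ⇒ electric and magnetic forces cancel, so E = vB.
v = E/B = 4.00×10⁵/1.47 = 2.72×10⁵ m/s.
The result is independent of the particle's charge and mass.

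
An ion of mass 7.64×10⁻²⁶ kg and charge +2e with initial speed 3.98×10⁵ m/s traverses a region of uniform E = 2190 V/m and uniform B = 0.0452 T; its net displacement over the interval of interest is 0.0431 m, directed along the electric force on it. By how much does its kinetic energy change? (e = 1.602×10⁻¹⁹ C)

ΔKE ≈ 3.02×10⁻¹⁷ J

The magnetic force is always ⟂ v and does no work; only the electric force changes KE.
ΔKE = F_E · d = |q|E d = (3.204×10⁻¹⁹)(2190)(0.0431) ≈ 3.02×10⁻¹⁷ J.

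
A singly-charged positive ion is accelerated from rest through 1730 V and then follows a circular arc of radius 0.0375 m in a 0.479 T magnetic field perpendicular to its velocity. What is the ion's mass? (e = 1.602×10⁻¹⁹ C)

Combine |q|V = ½mv² and r = mv/(|q|B): eliminate v to get m = qB²r²/(2V).
m = (1.602×10⁻¹⁹)(0.479)²(0.0375)²/(2·1730) ≈ 1.49×10⁻²⁶ kg.

m ≈ 1.49×10⁻²⁶ kg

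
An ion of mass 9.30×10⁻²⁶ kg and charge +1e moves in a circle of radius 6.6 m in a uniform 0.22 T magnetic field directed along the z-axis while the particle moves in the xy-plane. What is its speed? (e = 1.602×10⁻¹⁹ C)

v ≈ 2.5×10⁶ m/s

From |q|vB = mv²/r, v = |q|Br/m.
v = (1.602×10⁻¹⁹)(0.22)(6.6)/9.30×10⁻²⁶ ≈ 2.5×10⁶ m/s.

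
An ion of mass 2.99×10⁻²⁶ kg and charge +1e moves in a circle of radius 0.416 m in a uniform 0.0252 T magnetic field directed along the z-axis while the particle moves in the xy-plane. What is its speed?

v ≈ 5.62×10⁴ m/s

From |q|vB = mv²/r, v = |q|Br/m.
v = (1.602×10⁻¹⁹)(0.0252)(0.416)/2.99×10⁻²⁶ ≈ 5.62×10⁴ m/s.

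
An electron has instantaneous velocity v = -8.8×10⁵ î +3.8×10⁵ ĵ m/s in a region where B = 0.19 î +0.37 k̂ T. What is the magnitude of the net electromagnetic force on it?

v×B = (1.41×10⁵, 3.26×10⁵, -7.22×10⁴) N/C.
F = q v×B = (−1.602×10⁻¹⁹ C)·(1.41×10⁵, 3.26×10⁵, -7.22×10⁴) = (-2.25×10⁻¹⁴, -5.22×10⁻¹⁴, 1.16×10⁻¹⁴) N.
|F| = 5.80×10⁻¹⁴ N.

|F| ≈ 5.80×10⁻¹⁴ N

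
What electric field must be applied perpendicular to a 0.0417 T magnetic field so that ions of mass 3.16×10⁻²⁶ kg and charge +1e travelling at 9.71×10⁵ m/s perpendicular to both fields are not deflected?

E = 4.05×10⁴ V/m

For straight-line motion qE = qvB, so E = vB.
E = 9.71×10⁵ × 0.0417 = 4.05×10⁴ V/m.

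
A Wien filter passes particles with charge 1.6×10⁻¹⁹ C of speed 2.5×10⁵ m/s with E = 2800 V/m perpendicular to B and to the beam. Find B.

Balance of forces in the selector: qE = qvB ⇒ B = E/v.
B = 2800/2.5×10⁵ = 0.011 T.

B = 0.011 T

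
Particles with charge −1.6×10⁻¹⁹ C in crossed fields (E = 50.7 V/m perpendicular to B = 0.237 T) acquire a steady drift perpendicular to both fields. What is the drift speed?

In crossed fields the guiding centre drifts at v_d = |E×B|/B² = E/B, independent of charge and mass.
v_d = 50.7/0.237 = 214 m/s.

v_d ≈ 214 m/s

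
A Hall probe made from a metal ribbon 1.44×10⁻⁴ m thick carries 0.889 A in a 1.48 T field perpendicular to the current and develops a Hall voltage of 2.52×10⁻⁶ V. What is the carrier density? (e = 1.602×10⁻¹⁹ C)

n ≈ 2.26×10²⁸ m⁻³

From V_H = IB/(n e t), n = IB/(V_H e t).
n = (0.889)(1.48)/((2.52×10⁻⁶)(1.602×10⁻¹⁹)(1.44×10⁻⁴)) ≈ 2.26×10²⁸ m⁻³.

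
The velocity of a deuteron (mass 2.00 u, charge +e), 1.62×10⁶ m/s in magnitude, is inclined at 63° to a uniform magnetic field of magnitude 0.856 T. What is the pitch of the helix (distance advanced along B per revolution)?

p ≈ 0.112 m

v∥ = v cosθ = 1.62×10⁶·cos63° ≈ 7.355×10⁵ m/s.
T = 2πm/(|q|B) = 2π(3.322×10⁻²⁷)/((1.602×10⁻¹⁹)(0.856)) ≈ 1.522×10⁻⁷ s.
pitch = v∥ T = (7.355×10⁵)(1.522×10⁻⁷) ≈ 0.112 m.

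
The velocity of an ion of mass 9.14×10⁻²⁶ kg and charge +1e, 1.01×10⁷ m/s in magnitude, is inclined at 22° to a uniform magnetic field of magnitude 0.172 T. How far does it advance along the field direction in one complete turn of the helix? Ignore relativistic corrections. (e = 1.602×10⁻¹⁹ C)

v∥ = v cosθ = 1.01×10⁷·cos22° ≈ 9.365×10⁶ m/s.
T = 2πm/(|q|B) = 2π(9.14×10⁻²⁶)/((1.602×10⁻¹⁹)(0.172)) ≈ 2.084×10⁻⁵ s.
pitch = v∥ T = (9.365×10⁶)(2.084×10⁻⁵) ≈ 195 m.

p ≈ 195 m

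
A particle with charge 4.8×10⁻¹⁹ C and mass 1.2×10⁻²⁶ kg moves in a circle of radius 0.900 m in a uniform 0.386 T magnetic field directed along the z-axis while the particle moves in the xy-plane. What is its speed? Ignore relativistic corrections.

From |q|vB = mv²/r, v = |q|Br/m.
v = (4.8×10⁻¹⁹)(0.386)(0.900)/1.2×10⁻²⁶ ≈ 1.39×10⁷ m/s.

v ≈ 1.39×10⁷ m/s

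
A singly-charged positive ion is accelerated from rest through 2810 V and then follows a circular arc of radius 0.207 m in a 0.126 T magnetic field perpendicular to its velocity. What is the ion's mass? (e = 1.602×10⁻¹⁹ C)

m ≈ 1.94×10⁻²⁶ kg

Combine |q|V = ½mv² and r = mv/(|q|B): eliminate v to get m = qB²r²/(2V).
m = (1.602×10⁻¹⁹)(0.126)²(0.207)²/(2·2810) ≈ 1.94×10⁻²⁶ kg.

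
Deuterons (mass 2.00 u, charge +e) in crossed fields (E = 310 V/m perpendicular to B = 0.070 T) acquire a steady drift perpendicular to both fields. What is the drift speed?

The steady drift has the magnetic force balancing the electric force, so v_d = E/B.
v_d = 310/0.070 = 4400 m/s.

v_d ≈ 4400 m/s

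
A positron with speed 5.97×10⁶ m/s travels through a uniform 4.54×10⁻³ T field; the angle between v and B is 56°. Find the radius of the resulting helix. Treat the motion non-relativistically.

v⊥ = v sinθ = 5.97×10⁶·sin56° ≈ 4.949×10⁶ m/s.
r = m v⊥/(|q|B) = (9.109×10⁻³¹)(4.949×10⁶)/((1.602×10⁻¹⁹)(4.54×10⁻³)) ≈ 6.20×10⁻³ m.

r ≈ 6.20×10⁻³ m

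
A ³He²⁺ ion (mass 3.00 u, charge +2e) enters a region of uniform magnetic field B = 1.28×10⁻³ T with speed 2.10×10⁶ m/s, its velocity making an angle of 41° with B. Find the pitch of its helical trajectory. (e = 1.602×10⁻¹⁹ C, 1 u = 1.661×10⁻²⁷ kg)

p ≈ 121 m

v∥ = v cosθ = 2.10×10⁶·cos41° ≈ 1.585×10⁶ m/s.
T = 2πm/(|q|B) = 2π(4.983×10⁻²⁷)/((3.204×10⁻¹⁹)(1.28×10⁻³)) ≈ 7.634×10⁻⁵ s.
pitch = v∥ T = (1.585×10⁶)(7.634×10⁻⁵) ≈ 121 m.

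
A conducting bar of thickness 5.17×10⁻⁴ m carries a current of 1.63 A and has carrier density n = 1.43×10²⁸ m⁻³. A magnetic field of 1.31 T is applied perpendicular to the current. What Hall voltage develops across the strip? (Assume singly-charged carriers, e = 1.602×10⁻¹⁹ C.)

V_H ≈ 1.80×10⁻⁶ V

V_H = IB/(n e t).
V_H = (1.63)(1.31)/((1.43×10²⁸)(1.602×10⁻¹⁹)(5.17×10⁻⁴)) ≈ 1.80×10⁻⁶ V.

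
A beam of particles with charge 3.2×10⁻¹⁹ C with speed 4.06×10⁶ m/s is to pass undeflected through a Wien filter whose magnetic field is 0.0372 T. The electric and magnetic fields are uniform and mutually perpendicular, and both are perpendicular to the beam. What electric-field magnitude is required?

E = 1.51×10⁵ V/m

For straight-line motion qE = qvB, so E = vB.
E = 4.06×10⁶ × 0.0372 = 1.51×10⁵ V/m.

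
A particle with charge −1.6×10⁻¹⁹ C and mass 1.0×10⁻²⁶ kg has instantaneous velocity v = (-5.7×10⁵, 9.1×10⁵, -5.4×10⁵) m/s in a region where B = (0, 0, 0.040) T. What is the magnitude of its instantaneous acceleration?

v×B = (3.64×10⁴, 2.28×10⁴, 0) N/C.
F = q v×B = (−1.6×10⁻¹⁹ C)·(3.64×10⁴, 2.28×10⁴, 0) = (-5.82×10⁻¹⁵, -3.65×10⁻¹⁵, 0) N.
|a| = |F|/m = 6.872×10⁻¹⁵/1.0×10⁻²⁶ ≈ 6.87×10¹¹ m/s².

|a| ≈ 6.87×10¹¹ m/s²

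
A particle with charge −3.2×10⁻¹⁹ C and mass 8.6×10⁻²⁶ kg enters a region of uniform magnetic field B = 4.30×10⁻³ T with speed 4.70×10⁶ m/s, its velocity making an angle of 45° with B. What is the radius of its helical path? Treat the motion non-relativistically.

r ≈ 208 m

v⊥ = v sinθ = 4.70×10⁶·sin45° ≈ 3.323×10⁶ m/s.
r = m v⊥/(|q|B) = (8.6×10⁻²⁶)(3.323×10⁶)/((3.2×10⁻¹⁹)(4.30×10⁻³)) ≈ 208 m.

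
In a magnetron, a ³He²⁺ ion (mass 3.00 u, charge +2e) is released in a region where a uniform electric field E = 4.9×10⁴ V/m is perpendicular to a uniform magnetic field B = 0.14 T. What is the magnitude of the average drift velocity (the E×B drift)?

The steady drift has the magnetic force balancing the electric force, so v_d = E/B.
v_d = 4.9×10⁴/0.14 = 3.5×10⁵ m/s.

v_d ≈ 3.5×10⁵ m/s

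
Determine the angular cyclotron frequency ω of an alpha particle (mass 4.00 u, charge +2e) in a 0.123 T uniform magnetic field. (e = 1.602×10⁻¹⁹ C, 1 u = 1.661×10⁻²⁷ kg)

ω = |q|B/m.
ω = (3.204×10⁻¹⁹)(0.123)/6.644×10⁻²⁷ ≈ 5.93×10⁶ rad/s.

ω ≈ 5.93×10⁶ rad/s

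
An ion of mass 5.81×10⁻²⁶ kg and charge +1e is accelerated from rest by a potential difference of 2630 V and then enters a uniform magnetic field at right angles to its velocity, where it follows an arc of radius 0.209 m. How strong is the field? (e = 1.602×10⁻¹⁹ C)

B ≈ 0.209 T

v = √(2|q|V/m) = √(2·1.602×10⁻¹⁹·2630/5.81×10⁻²⁶) ≈ 1.204×10⁵ m/s.
B = mv/(|q|r) = (5.81×10⁻²⁶)(1.204×10⁵)/((1.602×10⁻¹⁹)(0.209)) ≈ 0.209 T.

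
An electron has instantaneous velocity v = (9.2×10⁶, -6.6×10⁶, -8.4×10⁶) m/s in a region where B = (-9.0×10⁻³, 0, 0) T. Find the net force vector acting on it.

F ≈ (0, -1.21×10⁻¹⁴, 9.52×10⁻¹⁵) N

v×B = (0, 7.56×10⁴, -5.94×10⁴) N/C.
F = q v×B = (−1.602×10⁻¹⁹ C)·(0, 7.56×10⁴, -5.94×10⁴) = (0, -1.21×10⁻¹⁴, 9.52×10⁻¹⁵) N.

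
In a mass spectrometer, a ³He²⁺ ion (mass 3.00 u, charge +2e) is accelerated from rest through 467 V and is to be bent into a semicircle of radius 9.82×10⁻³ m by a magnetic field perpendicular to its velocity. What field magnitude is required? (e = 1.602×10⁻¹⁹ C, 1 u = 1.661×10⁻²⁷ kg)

B ≈ 0.388 T

v = √(2|q|V/m) = √(2·3.204×10⁻¹⁹·467/4.983×10⁻²⁷) ≈ 2.451×10⁵ m/s.
B = mv/(|q|r) = (4.983×10⁻²⁷)(2.451×10⁵)/((3.204×10⁻¹⁹)(9.82×10⁻³)) ≈ 0.388 T.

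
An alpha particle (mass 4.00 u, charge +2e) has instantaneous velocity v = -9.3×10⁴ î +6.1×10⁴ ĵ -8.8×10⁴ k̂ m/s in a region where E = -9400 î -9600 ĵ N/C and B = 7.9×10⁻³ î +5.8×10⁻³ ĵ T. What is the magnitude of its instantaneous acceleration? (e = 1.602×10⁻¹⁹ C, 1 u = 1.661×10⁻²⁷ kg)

|a| ≈ 6.58×10¹¹ m/s²

v×B = (510, -695, -1020) N/C.
E + v×B = (-8890, -1.03×10⁴, -1020) N/C.
F = q(E + v×B) = (3.204×10⁻¹⁹ C)·(-8890, -1.03×10⁴, -1020) = (-2.85×10⁻¹⁵, -3.30×10⁻¹⁵, -3.27×10⁻¹⁶) N.
|a| = |F|/m = 4.370×10⁻¹⁵/6.644×10⁻²⁷ ≈ 6.58×10¹¹ m/s².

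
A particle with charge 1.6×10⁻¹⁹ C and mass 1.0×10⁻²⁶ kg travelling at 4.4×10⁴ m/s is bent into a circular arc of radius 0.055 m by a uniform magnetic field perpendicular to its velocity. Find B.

B ≈ 0.050 T

From |q|vB = mv²/r, B = mv/(|q|r).
B = (1.0×10⁻²⁶)(4.4×10⁴)/((1.6×10⁻¹⁹)(0.055)) ≈ 0.050 T.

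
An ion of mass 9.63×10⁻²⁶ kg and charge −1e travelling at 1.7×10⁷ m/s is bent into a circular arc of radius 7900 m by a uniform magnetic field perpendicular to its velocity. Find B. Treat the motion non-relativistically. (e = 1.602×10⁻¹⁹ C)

B ≈ 1.3×10⁻³ T

From |q|vB = mv²/r, B = mv/(|q|r).
B = (9.63×10⁻²⁶)(1.7×10⁷)/((1.602×10⁻¹⁹)(7900)) ≈ 1.3×10⁻³ T.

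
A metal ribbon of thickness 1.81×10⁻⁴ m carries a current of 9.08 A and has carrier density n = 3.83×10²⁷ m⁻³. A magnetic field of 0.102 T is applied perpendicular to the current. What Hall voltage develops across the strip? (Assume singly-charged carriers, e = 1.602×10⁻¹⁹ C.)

V_H ≈ 8.34×10⁻⁶ V

V_H = IB/(n e t).
V_H = (9.08)(0.102)/((3.83×10²⁷)(1.602×10⁻¹⁹)(1.81×10⁻⁴)) ≈ 8.34×10⁻⁶ V.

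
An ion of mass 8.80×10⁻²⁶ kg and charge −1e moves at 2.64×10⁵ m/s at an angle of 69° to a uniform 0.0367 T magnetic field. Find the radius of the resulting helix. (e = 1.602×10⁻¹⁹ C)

v⊥ = v sinθ = 2.64×10⁵·sin69° ≈ 2.465×10⁵ m/s.
r = m v⊥/(|q|B) = (8.80×10⁻²⁶)(2.465×10⁵)/((1.602×10⁻¹⁹)(0.0367)) ≈ 3.69 m.

r ≈ 3.69 m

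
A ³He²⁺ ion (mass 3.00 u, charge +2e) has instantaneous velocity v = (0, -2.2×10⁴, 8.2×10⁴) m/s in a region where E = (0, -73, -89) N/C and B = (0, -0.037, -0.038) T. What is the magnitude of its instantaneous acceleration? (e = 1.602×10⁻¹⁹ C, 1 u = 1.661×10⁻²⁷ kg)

|a| ≈ 2.49×10¹¹ m/s²

v×B = (3870, 0, 0) N/C.
E + v×B = (3870, -73.0, -89.0) N/C.
F = q(E + v×B) = (3.204×10⁻¹⁹ C)·(3870, -73.0, -89.0) = (1.24×10⁻¹⁵, -2.34×10⁻¹⁷, -2.85×10⁻¹⁷) N.
|a| = |F|/m = 1.240×10⁻¹⁵/4.983×10⁻²⁷ ≈ 2.49×10¹¹ m/s².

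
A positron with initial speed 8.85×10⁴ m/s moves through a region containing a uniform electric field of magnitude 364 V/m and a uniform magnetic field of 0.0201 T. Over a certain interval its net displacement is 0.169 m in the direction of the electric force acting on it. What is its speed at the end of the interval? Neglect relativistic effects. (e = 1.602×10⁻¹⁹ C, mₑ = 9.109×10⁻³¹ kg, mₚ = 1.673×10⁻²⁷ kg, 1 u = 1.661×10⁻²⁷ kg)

B does no work; ΔKE = |q|E d.
½mv_f² = ½mv₀² + |q|Ed = ½(9.109×10⁻³¹)(8.85×10⁴)² + (1.602×10⁻¹⁹)(364)(0.169) ≈ 3.567×10⁻²¹ J + 9.855×10⁻¹⁸ J ≈ 9.858×10⁻¹⁸ J.
v_f = √(2·9.858×10⁻¹⁸/9.109×10⁻³¹) ≈ 4.65×10⁶ m/s.

v_f ≈ 4.65×10⁶ m/s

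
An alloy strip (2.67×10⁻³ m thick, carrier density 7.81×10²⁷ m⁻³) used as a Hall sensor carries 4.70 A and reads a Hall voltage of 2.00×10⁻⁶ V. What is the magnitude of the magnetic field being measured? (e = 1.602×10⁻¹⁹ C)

From V_H = IB/(n e t), B = V_H n e t / I.
B = (2.00×10⁻⁶)(7.81×10²⁷)(1.602×10⁻¹⁹)(2.67×10⁻³)/4.70 ≈ 1.42 T.

B ≈ 1.42 T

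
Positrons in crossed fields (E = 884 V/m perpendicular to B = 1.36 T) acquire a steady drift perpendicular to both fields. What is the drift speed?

v_d ≈ 650 m/s

The steady drift has the magnetic force balancing the electric force, so v_d = E/B.
v_d = 884/1.36 = 650 m/s.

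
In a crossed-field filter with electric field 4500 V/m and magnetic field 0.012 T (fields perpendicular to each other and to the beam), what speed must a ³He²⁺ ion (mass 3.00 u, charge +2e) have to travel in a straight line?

Straight-line motion ⇒ electric and magnetic forces cancel, so E = vB.
v = E/B = 4500/0.012 = 3.8×10⁵ m/s.

v = 3.8×10⁵ m/s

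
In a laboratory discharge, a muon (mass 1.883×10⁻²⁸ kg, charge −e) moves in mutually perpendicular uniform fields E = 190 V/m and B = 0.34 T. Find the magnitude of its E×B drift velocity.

The steady drift has the magnetic force balancing the electric force, so v_d = E/B.
v_d = 190/0.34 = 560 m/s.

v_d ≈ 560 m/s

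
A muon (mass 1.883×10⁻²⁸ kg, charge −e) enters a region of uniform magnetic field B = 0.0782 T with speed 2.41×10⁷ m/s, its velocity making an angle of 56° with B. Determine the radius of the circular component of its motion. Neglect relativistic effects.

r ≈ 0.300 m

v⊥ = v sinθ = 2.41×10⁷·sin56° ≈ 1.998×10⁷ m/s.
r = m v⊥/(|q|B) = (1.883×10⁻²⁸)(1.998×10⁷)/((1.602×10⁻¹⁹)(0.0782)) ≈ 0.300 m.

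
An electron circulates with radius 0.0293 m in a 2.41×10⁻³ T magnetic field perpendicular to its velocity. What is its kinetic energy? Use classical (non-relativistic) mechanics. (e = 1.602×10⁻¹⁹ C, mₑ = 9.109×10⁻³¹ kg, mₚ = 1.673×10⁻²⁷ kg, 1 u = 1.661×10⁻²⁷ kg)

v = |q|Br/m, then KE = ½mv² = (qBr)²/(2m).
v = (1.602×10⁻¹⁹)(2.41×10⁻³)(0.0293)/9.109×10⁻³¹ ≈ 1.242×10⁷ m/s.
KE = ½(9.109×10⁻³¹)(1.242×10⁷)² ≈ 7.02×10⁻¹⁷ J = 438 eV.

KE ≈ 438 eV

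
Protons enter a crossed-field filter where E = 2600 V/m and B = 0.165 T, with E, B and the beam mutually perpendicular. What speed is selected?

Zero net Lorentz force requires |qE| = |q v×B|, i.e. E = vB.
v = E/B = 2600/0.165 = 1.58×10⁴ m/s.

v = 1.58×10⁴ m/s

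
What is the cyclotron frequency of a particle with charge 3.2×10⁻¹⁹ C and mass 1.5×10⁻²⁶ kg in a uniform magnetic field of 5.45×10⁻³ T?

f = |q|B/(2πm).
f = (3.2×10⁻¹⁹)(5.45×10⁻³)/(2π·1.5×10⁻²⁶) ≈ 1.85×10⁴ Hz.

f ≈ 1.85×10⁴ Hz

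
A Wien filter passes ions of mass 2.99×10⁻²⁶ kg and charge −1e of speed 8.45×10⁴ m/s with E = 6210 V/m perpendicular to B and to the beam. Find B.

Balance of forces in the selector: qE = qvB ⇒ B = E/v.
B = 6210/8.45×10⁴ = 0.0735 T.

B = 0.0735 T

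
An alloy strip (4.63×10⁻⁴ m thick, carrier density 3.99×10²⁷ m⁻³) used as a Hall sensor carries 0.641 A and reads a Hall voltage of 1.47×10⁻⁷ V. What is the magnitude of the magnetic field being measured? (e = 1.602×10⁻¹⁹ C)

From V_H = IB/(n e t), B = V_H n e t / I.
B = (1.47×10⁻⁷)(3.99×10²⁷)(1.602×10⁻¹⁹)(4.63×10⁻⁴)/0.641 ≈ 0.0679 T.

B ≈ 0.0679 T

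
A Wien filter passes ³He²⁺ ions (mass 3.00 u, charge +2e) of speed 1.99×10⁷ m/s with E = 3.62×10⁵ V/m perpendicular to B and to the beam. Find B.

Balance of forces in the selector: qE = qvB ⇒ B = E/v.
B = 3.62×10⁵/1.99×10⁷ = 0.0182 T.

B = 0.0182 T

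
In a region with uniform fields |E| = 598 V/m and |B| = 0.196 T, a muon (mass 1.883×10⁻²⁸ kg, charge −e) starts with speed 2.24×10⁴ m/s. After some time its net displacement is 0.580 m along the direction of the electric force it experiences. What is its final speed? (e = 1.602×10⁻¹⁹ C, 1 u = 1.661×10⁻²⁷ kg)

v_f ≈ 7.69×10⁵ m/s

B does no work; ΔKE = |q|E d.
½mv_f² = ½mv₀² + |q|Ed = ½(1.883×10⁻²⁸)(2.24×10⁴)² + (1.602×10⁻¹⁹)(598)(0.580) ≈ 4.724×10⁻²⁰ J + 5.556×10⁻¹⁷ J ≈ 5.561×10⁻¹⁷ J.
v_f = √(2·5.561×10⁻¹⁷/1.883×10⁻²⁸) ≈ 7.69×10⁵ m/s.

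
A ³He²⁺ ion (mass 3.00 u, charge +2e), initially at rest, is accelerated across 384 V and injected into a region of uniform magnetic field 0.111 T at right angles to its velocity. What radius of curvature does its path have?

Acceleration: |q|V = ½mv² ⇒ v = √(2|q|V/m) = √(2·3.204×10⁻¹⁹·384/4.983×10⁻²⁷) ≈ 2.222×10⁵ m/s.
In the field: r = mv/(|q|B) = (4.983×10⁻²⁷)(2.222×10⁵)/((3.204×10⁻¹⁹)(0.111)) ≈ 0.0311 m.

r ≈ 0.0311 m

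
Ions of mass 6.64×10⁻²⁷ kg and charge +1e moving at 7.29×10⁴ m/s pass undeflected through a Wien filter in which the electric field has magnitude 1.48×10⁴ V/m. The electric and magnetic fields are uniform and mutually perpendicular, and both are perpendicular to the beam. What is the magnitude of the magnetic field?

Balance of forces in the selector: qE = qvB ⇒ B = E/v.
B = 1.48×10⁴/7.29×10⁴ = 0.203 T.

B = 0.203 T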